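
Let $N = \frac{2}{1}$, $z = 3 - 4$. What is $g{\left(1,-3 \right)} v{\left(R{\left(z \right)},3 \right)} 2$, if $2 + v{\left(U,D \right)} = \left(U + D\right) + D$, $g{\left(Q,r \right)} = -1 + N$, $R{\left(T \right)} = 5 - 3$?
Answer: $12$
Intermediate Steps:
$z = -1$
$N = 2$ ($N = 2 \cdot 1 = 2$)
$R{\left(T \right)} = 2$
$g{\left(Q,r \right)} = 1$ ($g{\left(Q,r \right)} = -1 + 2 = 1$)
$v{\left(U,D \right)} = -2 + U + 2 D$ ($v{\left(U,D \right)} = -2 + \left(\left(U + D\right) + D\right) = -2 + \left(\left(D + U\right) + D\right) = -2 + \left(U + 2 D\right) = -2 + U + 2 D$)
$g{\left(1,-3 \right)} v{\left(R{\left(z \right)},3 \right)} 2 = 1 \left(-2 + 2 + 2 \cdot 3\right) 2 = 1 \left(-2 + 2 + 6\right) 2 = 1 \cdot 6 \cdot 2 = 6 \cdot 2 = 12$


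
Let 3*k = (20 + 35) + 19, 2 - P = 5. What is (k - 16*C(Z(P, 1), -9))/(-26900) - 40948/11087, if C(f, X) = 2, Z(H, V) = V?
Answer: -1652129843/447360450 ≈ -3.6931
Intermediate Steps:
P = -3 (P = 2 - 1*5 = 2 - 5 = -3)
k = 74/3 (k = ((20 + 35) + 19)/3 = (55 + 19)/3 = (⅓)*74 = 74/3 ≈ 24.667)
(k - 16*C(Z(P, 1), -9))/(-26900) - 40948/11087 = (74/3 - 16*2)/(-26900) - 40948/11087 = (74/3 - 32)*(-1/26900) - 40948*1/11087 = -22/3*(-1/26900) - 40948/11087 = 11/40350 - 40948/11087 = -1652129843/447360450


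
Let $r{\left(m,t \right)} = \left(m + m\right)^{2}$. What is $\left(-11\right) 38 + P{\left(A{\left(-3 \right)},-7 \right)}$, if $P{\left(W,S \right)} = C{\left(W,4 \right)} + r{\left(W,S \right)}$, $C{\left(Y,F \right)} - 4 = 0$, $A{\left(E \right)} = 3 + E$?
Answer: $-414$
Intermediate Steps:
$C{\left(Y,F \right)} = 4$ ($C{\left(Y,F \right)} = 4 + 0 = 4$)
$r{\left(m,t \right)} = 4 m^{2}$ ($r{\left(m,t \right)} = \left(2 m\right)^{2} = 4 m^{2}$)
$P{\left(W,S \right)} = 4 + 4 W^{2}$
$\left(-11\right) 38 + P{\left(A{\left(-3 \right)},-7 \right)} = \left(-11\right) 38 + \left(4 + 4 \left(3 - 3\right)^{2}\right) = -418 + \left(4 + 4 \cdot 0^{2}\right) = -418 + \left(4 + 4 \cdot 0\right) = -418 + \left(4 + 0\right) = -418 + 4 = -414$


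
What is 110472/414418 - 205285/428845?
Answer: -3769843429/17772108721 ≈ -0.21212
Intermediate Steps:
110472/414418 - 205285/428845 = 110472*(1/414418) - 205285*1/428845 = 55236/207209 - 41057/85769 = -3769843429/17772108721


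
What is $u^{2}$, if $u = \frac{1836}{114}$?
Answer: $\frac{93636}{361} \approx 259.38$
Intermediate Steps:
$u = \frac{306}{19}$ ($u = 1836 \cdot \frac{1}{114} = \frac{306}{19} \approx 16.105$)
$u^{2} = \left(\frac{306}{19}\right)^{2} = \frac{93636}{361}$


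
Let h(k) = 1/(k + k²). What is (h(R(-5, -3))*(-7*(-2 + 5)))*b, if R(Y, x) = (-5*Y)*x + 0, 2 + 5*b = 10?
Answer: -28/4625 ≈ -0.0060541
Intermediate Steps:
b = 8/5 (b = -⅖ + (⅕)*10 = -⅖ + 2 = 8/5 ≈ 1.6000)
R(Y, x) = -5*Y*x (R(Y, x) = -5*Y*x + 0 = -5*Y*x)
(h(R(-5, -3))*(-7*(-2 + 5)))*b = ((1/(((-5*(-5)*(-3)))*(1 - 5*(-5)*(-3))))*(-7*(-2 + 5)))*(8/5) = ((1/((-75)*(1 - 75)))*(-7*3))*(8/5) = (-1/75/(-74)*(-21))*(8/5) = (-1/75*(-1/74)*(-21))*(8/5) = ((1/5550)*(-21))*(8/5) = -7/1850*8/5 = -28/4625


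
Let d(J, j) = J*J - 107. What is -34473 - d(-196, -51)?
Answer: -72782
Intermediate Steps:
d(J, j) = -107 + J² (d(J, j) = J² - 107 = -107 + J²)
-34473 - d(-196, -51) = -34473 - (-107 + (-196)²) = -34473 - (-107 + 38416) = -34473 - 1*38309 = -34473 - 38309 = -72782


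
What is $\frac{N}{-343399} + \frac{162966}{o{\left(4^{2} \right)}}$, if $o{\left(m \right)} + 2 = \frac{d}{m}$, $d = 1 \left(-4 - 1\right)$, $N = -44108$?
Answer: $- \frac{895396150948}{12705763} \approx -70472.0$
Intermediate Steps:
$d = -5$ ($d = 1 \left(-5\right) = -5$)
$o{\left(m \right)} = -2 - \frac{5}{m}$
$\frac{N}{-343399} + \frac{162966}{o{\left(4^{2} \right)}} = - \frac{44108}{-343399} + \frac{162966}{-2 - \frac{5}{4^{2}}} = \left(-44108\right) \left(- \frac{1}{343399}\right) + \frac{162966}{-2 - \frac{5}{16}} = \frac{44108}{343399} + \frac{162966}{-2 - \frac{5}{16}} = \frac{44108}{343399} + \frac{162966}{- \frac{37}{16}} = \frac{44108}{343399} + 162966 \left(- \frac{16}{37}\right) = \frac{44108}{343399} - \frac{2607456}{37} = - \frac{895396150948}{12705763}$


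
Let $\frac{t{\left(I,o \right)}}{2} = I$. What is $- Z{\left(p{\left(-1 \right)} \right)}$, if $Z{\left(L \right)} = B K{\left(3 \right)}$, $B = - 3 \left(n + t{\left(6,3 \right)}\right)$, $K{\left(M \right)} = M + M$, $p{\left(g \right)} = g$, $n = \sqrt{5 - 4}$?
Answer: $234$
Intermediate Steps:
$t{\left(I,o \right)} = 2 I$
$n = 1$ ($n = \sqrt{1} = 1$)
$K{\left(M \right)} = 2 M$
$B = -39$ ($B = - 3 \left(1 + 2 \cdot 6\right) = - 3 \left(1 + 12\right) = \left(-3\right) 13 = -39$)
$Z{\left(L \right)} = -234$ ($Z{\left(L \right)} = - 39 \cdot 2 \cdot 3 = \left(-39\right) 6 = -234$)
$- Z{\left(p{\left(-1 \right)} \right)} = \left(-1\right) \left(-234\right) = 234$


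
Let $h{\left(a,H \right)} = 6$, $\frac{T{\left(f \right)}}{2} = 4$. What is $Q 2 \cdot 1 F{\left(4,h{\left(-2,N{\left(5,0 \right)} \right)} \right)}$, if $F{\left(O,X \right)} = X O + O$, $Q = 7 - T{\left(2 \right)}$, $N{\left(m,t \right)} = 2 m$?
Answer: $-56$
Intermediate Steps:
$T{\left(f \right)} = 8$ ($T{\left(f \right)} = 2 \cdot 4 = 8$)
$Q = -1$ ($Q = 7 - 8 = -1$)
$F{\left(O,X \right)} = O + O X$ ($F{\left(O,X \right)} = O X + O = O + O X$)
$Q 2 \cdot 1 F{\left(4,h{\left(-2,N{\left(5,0 \right)} \right)} \right)} = \left(-1\right) 2 \cdot 1 \cdot 4 \left(1 + 6\right) = \left(-2\right) 1 \cdot 4 \cdot 7 = \left(-2\right) 28 = -56$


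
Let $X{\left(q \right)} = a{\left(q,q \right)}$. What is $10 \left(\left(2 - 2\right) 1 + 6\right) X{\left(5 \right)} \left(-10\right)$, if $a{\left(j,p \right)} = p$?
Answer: $-3000$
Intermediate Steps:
$X{\left(q \right)} = q$
$10 \left(\left(2 - 2\right) 1 + 6\right) X{\left(5 \right)} \left(-10\right) = 10 \left(\left(2 - 2\right) 1 + 6\right) 5 \left(-10\right) = 10 \left(0 \cdot 1 + 6\right) 5 \left(-10\right) = 10 \left(0 + 6\right) 5 \left(-10\right) = 10 \cdot 6 \cdot 5 \left(-10\right) = 10 \cdot 30 \left(-10\right) = 300 \left(-10\right) = -3000$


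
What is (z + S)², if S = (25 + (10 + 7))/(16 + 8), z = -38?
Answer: 21025/16 ≈ 1314.1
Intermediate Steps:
S = 7/4 (S = (25 + 17)/24 = 42*(1/24) = 7/4 ≈ 1.7500)
(z + S)² = (-38 + 7/4)² = (-145/4)² = 21025/16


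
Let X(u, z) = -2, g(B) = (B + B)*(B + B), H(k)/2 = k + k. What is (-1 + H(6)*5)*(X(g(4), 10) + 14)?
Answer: 1428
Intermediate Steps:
H(k) = 4*k (H(k) = 2*(k + k) = 2*(2*k) = 4*k)
g(B) = 4*B² (g(B) = (2*B)*(2*B) = 4*B²)
(-1 + H(6)*5)*(X(g(4), 10) + 14) = (-1 + (4*6)*5)*(-2 + 14) = (-1 + 24*5)*12 = (-1 + 120)*12 = 119*12 = 1428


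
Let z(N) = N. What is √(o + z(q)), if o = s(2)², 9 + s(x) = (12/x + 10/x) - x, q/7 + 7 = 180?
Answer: √1211 ≈ 34.799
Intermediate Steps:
q = 1211 (q = -49 + 7*180 = -49 + 1260 = 1211)
s(x) = -9 - x + 22/x (s(x) = -9 + ((12/x + 10/x) - x) = -9 + (22/x - x) = -9 + (-x + 22/x) = -9 - x + 22/x)
o = 0 (o = (-9 - 1*2 + 22/2)² = (-9 - 2 + 22*(½))² = (-9 - 2 + 11)² = 0² = 0)
√(o + z(q)) = √(0 + 1211) = √1211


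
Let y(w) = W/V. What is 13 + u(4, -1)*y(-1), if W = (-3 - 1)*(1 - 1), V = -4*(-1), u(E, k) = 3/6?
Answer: 13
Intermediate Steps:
u(E, k) = 1/2 (u(E, k) = 3*(1/6) = 1/2)
V = 4
W = 0 (W = -4*0 = 0)
y(w) = 0 (y(w) = 0/4 = 0*(1/4) = 0)
13 + u(4, -1)*y(-1) = 13 + (1/2)*0 = 13 + 0 = 13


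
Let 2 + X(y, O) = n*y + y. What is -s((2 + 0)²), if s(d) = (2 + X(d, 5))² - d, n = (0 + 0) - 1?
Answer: 4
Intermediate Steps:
n = -1 (n = 0 - 1 = -1)
X(y, O) = -2 (X(y, O) = -2 + (-y + y) = -2 + 0 = -2)
s(d) = -d (s(d) = (2 - 2)² - d = 0² - d = 0 - d = -d)
-s((2 + 0)²) = -(-1)*(2 + 0)² = -(-1)*2² = -(-1)*4 = -1*(-4) = 4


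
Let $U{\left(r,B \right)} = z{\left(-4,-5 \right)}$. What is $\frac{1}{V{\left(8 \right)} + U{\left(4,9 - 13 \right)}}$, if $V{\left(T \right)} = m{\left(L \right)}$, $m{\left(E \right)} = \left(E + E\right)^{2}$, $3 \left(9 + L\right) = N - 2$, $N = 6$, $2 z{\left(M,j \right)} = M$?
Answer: $\frac{9}{2098} \approx 0.0042898$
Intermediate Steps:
$z{\left(M,j \right)} = \frac{M}{2}$
$U{\left(r,B \right)} = -2$ ($U{\left(r,B \right)} = \frac{1}{2} \left(-4\right) = -2$)
$L = - \frac{23}{3}$ ($L = -9 + \frac{6 - 2}{3} = -9 + \frac{1}{3} \cdot 4 = -9 + \frac{4}{3} = - \frac{23}{3} \approx -7.6667$)
$m{\left(E \right)} = 4 E^{2}$ ($m{\left(E \right)} = \left(2 E\right)^{2} = 4 E^{2}$)
$V{\left(T \right)} = \frac{2116}{9}$ ($V{\left(T \right)} = 4 \left(- \frac{23}{3}\right)^{2} = 4 \cdot \frac{529}{9} = \frac{2116}{9}$)
$\frac{1}{V{\left(8 \right)} + U{\left(4,9 - 13 \right)}} = \frac{1}{\frac{2116}{9} - 2} = \frac{1}{\frac{2098}{9}} = \frac{9}{2098}$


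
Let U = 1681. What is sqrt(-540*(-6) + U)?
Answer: sqrt(4921) ≈ 70.150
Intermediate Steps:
sqrt(-540*(-6) + U) = sqrt(-540*(-6) + 1681) = sqrt(3240 + 1681) = sqrt(4921)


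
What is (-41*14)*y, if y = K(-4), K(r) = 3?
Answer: -1722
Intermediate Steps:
y = 3
(-41*14)*y = -41*14*3 = -574*3 = -1722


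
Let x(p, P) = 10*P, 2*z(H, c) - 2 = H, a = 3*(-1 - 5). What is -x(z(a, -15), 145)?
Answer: -1450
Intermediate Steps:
a = -18 (a = 3*(-6) = -18)
z(H, c) = 1 + H/2
-x(z(a, -15), 145) = -10*145 = -1*1450 = -1450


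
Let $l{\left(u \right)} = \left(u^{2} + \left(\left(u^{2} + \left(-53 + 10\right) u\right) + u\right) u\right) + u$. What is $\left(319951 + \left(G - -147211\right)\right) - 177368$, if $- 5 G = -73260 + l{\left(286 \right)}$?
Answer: $- \frac{18518076}{5} \approx -3.7036 \cdot 10^{6}$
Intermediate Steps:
$l{\left(u \right)} = u + u^{2} + u \left(u^{2} - 42 u\right)$ ($l{\left(u \right)} = \left(u^{2} + \left(\left(u^{2} - 43 u\right) + u\right) u\right) + u = \left(u^{2} + \left(u^{2} - 42 u\right) u\right) + u = \left(u^{2} + u \left(u^{2} - 42 u\right)\right) + u = u + u^{2} + u \left(u^{2} - 42 u\right)$)
$G = - \frac{19967046}{5}$ ($G = - \frac{-73260 + 286 \left(1 + 286^{2} - 11726\right)}{5} = - \frac{-73260 + 286 \left(1 + 81796 - 11726\right)}{5} = - \frac{-73260 + 286 \cdot 70071}{5} = - \frac{-73260 + 20040306}{5} = \left(- \frac{1}{5}\right) 19967046 = - \frac{19967046}{5} \approx -3.9934 \cdot 10^{6}$)
$\left(319951 + \left(G - -147211\right)\right) - 177368 = \left(319951 - \frac{19230991}{5}\right) - 177368 = - \frac{17631236}{5} - 177368 = - \frac{18518076}{5}$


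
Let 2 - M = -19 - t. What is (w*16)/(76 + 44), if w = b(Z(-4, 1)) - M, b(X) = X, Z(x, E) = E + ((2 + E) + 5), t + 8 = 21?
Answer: -10/3 ≈ -3.3333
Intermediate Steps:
t = 13 (t = -8 + 21 = 13)
Z(x, E) = 7 + 2*E (Z(x, E) = E + (7 + E) = 7 + 2*E)
M = 34 (M = 2 - (-19 - 1*13) = 2 - (-19 - 13) = 2 - 1*(-32) = 2 + 32 = 34)
w = -25 (w = (7 + 2*1) - 1*34 = (7 + 2) - 34 = 9 - 34 = -25)
(w*16)/(76 + 44) = (-25*16)/(76 + 44) = -400/120 = -400*1/120 = -10/3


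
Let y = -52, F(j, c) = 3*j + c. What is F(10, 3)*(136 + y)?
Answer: 2772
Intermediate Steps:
F(j, c) = c + 3*j
F(10, 3)*(136 + y) = (3 + 3*10)*(136 - 52) = (3 + 30)*84 = 33*84 = 2772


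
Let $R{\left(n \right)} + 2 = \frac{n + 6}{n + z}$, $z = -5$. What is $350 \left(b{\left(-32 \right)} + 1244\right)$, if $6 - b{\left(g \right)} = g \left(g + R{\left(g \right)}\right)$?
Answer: $\frac{2389100}{37} \approx 64570.0$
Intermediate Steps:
$R{\left(n \right)} = -2 + \frac{6 + n}{-5 + n}$ ($R{\left(n \right)} = -2 + \frac{n + 6}{n - 5} = -2 + \frac{6 + n}{-5 + n}$)
$b{\left(g \right)} = 6 - g \left(g + \frac{16 - g}{-5 + g}\right)$
$350 \left(b{\left(-32 \right)} + 1244\right) = 350 \left(\frac{- 32 \left(-16 - 32\right) + \left(-5 - 32\right) \left(6 - \left(-32\right)^{2}\right)}{-5 - 32} + 1244\right) = 350 \left(\frac{\left(-32\right) \left(-48\right) - 37 \left(6 - 1024\right)}{-37} + 1244\right) = 350 \left(- \frac{1536 - 37 \left(6 - 1024\right)}{37} + 1244\right) = 350 \left(- \frac{1536 - -37666}{37} + 1244\right) = 350 \left(- \frac{1536 + 37666}{37} + 1244\right) = 350 \left(\left(- \frac{1}{37}\right) 39202 + 1244\right) = 350 \left(- \frac{39202}{37} + 1244\right) = 350 \cdot \frac{6826}{37} = \frac{2389100}{37}$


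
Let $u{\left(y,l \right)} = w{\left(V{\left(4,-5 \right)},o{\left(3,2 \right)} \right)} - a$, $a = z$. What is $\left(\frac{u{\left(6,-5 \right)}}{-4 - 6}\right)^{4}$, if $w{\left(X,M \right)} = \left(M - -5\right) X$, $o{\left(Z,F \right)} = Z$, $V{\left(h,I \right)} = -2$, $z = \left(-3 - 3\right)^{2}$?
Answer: $\frac{456976}{625} \approx 731.16$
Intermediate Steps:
$z = 36$ ($z = \left(-6\right)^{2} = 36$)
$a = 36$
$w{\left(X,M \right)} = X \left(5 + M\right)$ ($w{\left(X,M \right)} = \left(M + 5\right) X = \left(5 + M\right) X = X \left(5 + M\right)$)
$u{\left(y,l \right)} = -52$ ($u{\left(y,l \right)} = - 2 \left(5 + 3\right) - 36 = \left(-2\right) 8 - 36 = -16 - 36 = -52$)
$\left(\frac{u{\left(6,-5 \right)}}{-4 - 6}\right)^{4} = \left(- \frac{52}{-4 - 6}\right)^{4} = \left(- \frac{52}{-10}\right)^{4} = \left(\left(-52\right) \left(- \frac{1}{10}\right)\right)^{4} = \left(\frac{26}{5}\right)^{4} = \frac{456976}{625}$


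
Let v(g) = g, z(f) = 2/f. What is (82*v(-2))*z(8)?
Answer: -41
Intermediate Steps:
(82*v(-2))*z(8) = (82*(-2))*(2/8) = -328/8 = -164*¼ = -41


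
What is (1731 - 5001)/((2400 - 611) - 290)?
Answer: -3270/1499 ≈ -2.1815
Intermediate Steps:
(1731 - 5001)/((2400 - 611) - 290) = -3270/(1789 - 290) = -3270/1499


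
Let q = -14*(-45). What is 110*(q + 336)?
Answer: 106260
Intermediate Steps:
q = 630
110*(q + 336) = 110*(630 + 336) = 110*966 = 106260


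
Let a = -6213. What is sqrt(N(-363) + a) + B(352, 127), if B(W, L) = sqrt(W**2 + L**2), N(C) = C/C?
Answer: sqrt(140033) + 2*I*sqrt(1553) ≈ 374.21 + 78.816*I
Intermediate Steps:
N(C) = 1
B(W, L) = sqrt(L**2 + W**2)
sqrt(N(-363) + a) + B(352, 127) = sqrt(1 - 6213) + sqrt(127**2 + 352**2) = sqrt(-6212) + sqrt(16129 + 123904) = 2*I*sqrt(1553) + sqrt(140033) = sqrt(140033) + 2*I*sqrt(1553)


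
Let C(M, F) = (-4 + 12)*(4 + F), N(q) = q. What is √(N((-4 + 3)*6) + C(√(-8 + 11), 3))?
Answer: 5*√2 ≈ 7.0711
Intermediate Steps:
C(M, F) = 32 + 8*F (C(M, F) = 8*(4 + F) = 32 + 8*F)
√(N((-4 + 3)*6) + C(√(-8 + 11), 3)) = √((-4 + 3)*6 + (32 + 8*3)) = √(-1*6 + (32 + 24)) = √(-6 + 56) = √50 = 5*√2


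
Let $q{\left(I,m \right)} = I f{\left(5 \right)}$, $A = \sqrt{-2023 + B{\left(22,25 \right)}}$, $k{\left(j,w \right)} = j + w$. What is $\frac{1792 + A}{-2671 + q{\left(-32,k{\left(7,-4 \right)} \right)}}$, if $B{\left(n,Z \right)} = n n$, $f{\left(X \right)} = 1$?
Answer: $- \frac{1792}{2703} - \frac{3 i \sqrt{19}}{901} \approx -0.66297 - 0.014514 i$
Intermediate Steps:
$B{\left(n,Z \right)} = n^{2}$
$A = 9 i \sqrt{19}$ ($A = \sqrt{-2023 + 22^{2}} = \sqrt{-2023 + 484} = \sqrt{-1539} = 9 i \sqrt{19} \approx 39.23 i$)
$q{\left(I,m \right)} = I$ ($q{\left(I,m \right)} = I 1 = I$)
$\frac{1792 + A}{-2671 + q{\left(-32,k{\left(7,-4 \right)} \right)}} = \frac{1792 + 9 i \sqrt{19}}{-2671 - 32} = \frac{1792 + 9 i \sqrt{19}}{-2703} = \left(1792 + 9 i \sqrt{19}\right) \left(- \frac{1}{2703}\right) = - \frac{1792}{2703} - \frac{3 i \sqrt{19}}{901}$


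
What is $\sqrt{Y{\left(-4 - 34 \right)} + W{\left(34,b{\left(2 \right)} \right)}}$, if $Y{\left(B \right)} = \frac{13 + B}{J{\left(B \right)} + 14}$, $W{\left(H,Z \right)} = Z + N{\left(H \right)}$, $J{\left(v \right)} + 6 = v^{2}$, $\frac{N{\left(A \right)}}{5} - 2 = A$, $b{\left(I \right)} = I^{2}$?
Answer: $\frac{\sqrt{801429}}{66} \approx 13.564$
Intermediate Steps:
$N{\left(A \right)} = 10 + 5 A$
$J{\left(v \right)} = -6 + v^{2}$
$W{\left(H,Z \right)} = 10 + Z + 5 H$ ($W{\left(H,Z \right)} = Z + \left(10 + 5 H\right) = 10 + Z + 5 H$)
$Y{\left(B \right)} = \frac{13 + B}{8 + B^{2}}$ ($Y{\left(B \right)} = \frac{13 + B}{\left(-6 + B^{2}\right) + 14} = \frac{13 + B}{8 + B^{2}}$)
$\sqrt{Y{\left(-4 - 34 \right)} + W{\left(34,b{\left(2 \right)} \right)}} = \sqrt{\frac{13 - 38}{8 + \left(-4 - 34\right)^{2}} + \left(10 + 2^{2} + 5 \cdot 34\right)} = \sqrt{\frac{13 - 38}{8 + \left(-4 - 34\right)^{2}} + \left(10 + 4 + 170\right)} = \sqrt{\frac{13 - 38}{8 + \left(-38\right)^{2}} + 184} = \sqrt{\frac{1}{8 + 1444} \left(-25\right) + 184} = \sqrt{\frac{1}{1452} \left(-25\right) + 184} = \sqrt{- \frac{25}{1452} + 184} = \sqrt{\frac{267143}{1452}} = \frac{\sqrt{801429}}{66}$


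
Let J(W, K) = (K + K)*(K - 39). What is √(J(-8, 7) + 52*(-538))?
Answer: 2*I*√7106 ≈ 168.59*I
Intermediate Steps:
J(W, K) = 2*K*(-39 + K) (J(W, K) = (2*K)*(-39 + K) = 2*K*(-39 + K))
√(J(-8, 7) + 52*(-538)) = √(2*7*(-39 + 7) + 52*(-538)) = √(2*7*(-32) - 27976) = √(-448 - 27976) = √(-28424) = 2*I*√7106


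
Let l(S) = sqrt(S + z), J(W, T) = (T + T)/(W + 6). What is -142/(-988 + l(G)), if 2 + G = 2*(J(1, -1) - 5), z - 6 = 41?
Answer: 982072/6832767 + 142*sqrt(1687)/6832767 ≈ 0.14458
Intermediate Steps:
z = 47 (z = 6 + 41 = 47)
J(W, T) = 2*T/(6 + W) (J(W, T) = (2*T)/(6 + W) = 2*T/(6 + W))
G = -88/7 (G = -2 + 2*(2*(-1)/(6 + 1) - 5) = -2 + 2*(2*(-1)/7 - 5) = -2 + 2*(2*(-1)*(1/7) - 5) = -2 + 2*(-2/7 - 5) = -2 + 2*(-37/7) = -2 - 74/7 = -88/7 ≈ -12.571)
l(S) = sqrt(47 + S) (l(S) = sqrt(S + 47) = sqrt(47 + S))
-142/(-988 + l(G)) = -142/(-988 + sqrt(47 - 88/7)) = -142/(-988 + sqrt(241/7)) = -142/(-988 + sqrt(1687)/7)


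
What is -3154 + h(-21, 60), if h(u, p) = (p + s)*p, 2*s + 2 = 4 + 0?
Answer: 506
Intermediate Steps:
s = 1 (s = -1 + (4 + 0)/2 = -1 + (1/2)*4 = -1 + 2 = 1)
h(u, p) = p*(1 + p) (h(u, p) = (p + 1)*p = (1 + p)*p = p*(1 + p))
-3154 + h(-21, 60) = -3154 + 60*(1 + 60) = -3154 + 60*61 = -3154 + 3660 = 506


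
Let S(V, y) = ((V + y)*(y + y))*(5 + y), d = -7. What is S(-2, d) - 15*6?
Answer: -342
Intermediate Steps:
S(V, y) = 2*y*(5 + y)*(V + y) (S(V, y) = ((V + y)*(2*y))*(5 + y) = (2*y*(V + y))*(5 + y) = 2*y*(5 + y)*(V + y))
S(-2, d) - 15*6 = 2*(-7)*((-7)² + 5*(-2) + 5*(-7) - 2*(-7)) - 15*6 = 2*(-7)*(49 - 10 - 35 + 14) - 90 = 2*(-7)*18 - 90 = -252 - 90 = -342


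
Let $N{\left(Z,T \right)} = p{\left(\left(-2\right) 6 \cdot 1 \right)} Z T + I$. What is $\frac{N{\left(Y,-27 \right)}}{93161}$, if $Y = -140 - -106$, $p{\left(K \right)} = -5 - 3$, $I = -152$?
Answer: $- \frac{7496}{93161} \approx -0.080463$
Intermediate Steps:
$p{\left(K \right)} = -8$
$Y = -34$ ($Y = -140 + 106 = -34$)
$N{\left(Z,T \right)} = -152 - 8 T Z$ ($N{\left(Z,T \right)} = - 8 Z T - 152 = - 8 T Z - 152 = -152 - 8 T Z$)
$\frac{N{\left(Y,-27 \right)}}{93161} = \frac{-152 - \left(-216\right) \left(-34\right)}{93161} = \left(-152 - 7344\right) \frac{1}{93161} = \left(-7496\right) \frac{1}{93161} = - \frac{7496}{93161}$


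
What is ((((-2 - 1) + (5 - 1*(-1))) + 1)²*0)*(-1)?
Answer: 0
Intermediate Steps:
((((-2 - 1) + (5 - 1*(-1))) + 1)²*0)*(-1) = (((-3 + (5 + 1)) + 1)²*0)*(-1) = (((-3 + 6) + 1)²*0)*(-1) = ((3 + 1)²*0)*(-1) = (4²*0)*(-1) = (16*0)*(-1) = 0*(-1) = 0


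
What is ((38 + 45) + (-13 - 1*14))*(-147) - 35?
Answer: -8267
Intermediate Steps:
((38 + 45) + (-13 - 1*14))*(-147) - 35 = (83 + (-13 - 14))*(-147) - 35 = (83 - 27)*(-147) - 35 = 56*(-147) - 35 = -8232 - 35 = -8267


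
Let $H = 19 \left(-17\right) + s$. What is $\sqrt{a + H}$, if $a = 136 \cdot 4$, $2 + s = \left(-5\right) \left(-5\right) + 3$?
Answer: $\sqrt{247} \approx 15.716$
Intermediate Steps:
$s = 26$ ($s = -2 + \left(\left(-5\right) \left(-5\right) + 3\right) = -2 + \left(25 + 3\right) = -2 + 28 = 26$)
$a = 544$
$H = -297$ ($H = 19 \left(-17\right) + 26 = -323 + 26 = -297$)
$\sqrt{a + H} = \sqrt{544 - 297} = \sqrt{247}$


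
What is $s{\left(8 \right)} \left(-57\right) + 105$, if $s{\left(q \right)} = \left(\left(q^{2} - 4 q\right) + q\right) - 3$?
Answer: $-2004$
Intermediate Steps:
$s{\left(q \right)} = -3 + q^{2} - 3 q$ ($s{\left(q \right)} = \left(q^{2} - 3 q\right) - 3 = -3 + q^{2} - 3 q$)
$s{\left(8 \right)} \left(-57\right) + 105 = \left(-3 + 8^{2} - 24\right) \left(-57\right) + 105 = \left(-3 + 64 - 24\right) \left(-57\right) + 105 = 37 \left(-57\right) + 105 = -2109 + 105 = -2004$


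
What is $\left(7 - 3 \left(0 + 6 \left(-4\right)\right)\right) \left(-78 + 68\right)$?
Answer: $-790$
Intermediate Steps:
$\left(7 - 3 \left(0 + 6 \left(-4\right)\right)\right) \left(-78 + 68\right) = \left(7 - 3 \left(0 - 24\right)\right) \left(-10\right) = \left(7 - -72\right) \left(-10\right) = \left(7 + 72\right) \left(-10\right) = 79 \left(-10\right) = -790$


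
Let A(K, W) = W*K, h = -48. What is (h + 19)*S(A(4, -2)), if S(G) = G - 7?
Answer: 435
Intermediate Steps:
A(K, W) = K*W
S(G) = -7 + G
(h + 19)*S(A(4, -2)) = (-48 + 19)*(-7 + 4*(-2)) = -29*(-7 - 8) = -29*(-15) = 435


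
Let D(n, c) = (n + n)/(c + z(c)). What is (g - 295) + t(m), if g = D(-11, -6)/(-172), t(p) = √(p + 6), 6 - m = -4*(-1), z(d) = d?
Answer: -304451/1032 + 2*√2 ≈ -292.18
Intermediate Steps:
m = 2 (m = 6 - (-4)*(-1) = 6 - 1*4 = 6 - 4 = 2)
t(p) = √(6 + p)
D(n, c) = n/c (D(n, c) = (n + n)/(c + c) = (2*n)/((2*c)) = (2*n)*(1/(2*c)) = n/c)
g = -11/1032 (g = -11/(-6)/(-172) = -11*(-⅙)*(-1/172) = (11/6)*(-1/172) = -11/1032 ≈ -0.010659)
(g - 295) + t(m) = (-11/1032 - 295) + √(6 + 2) = -304451/1032 + √8 = -304451/1032 + 2*√2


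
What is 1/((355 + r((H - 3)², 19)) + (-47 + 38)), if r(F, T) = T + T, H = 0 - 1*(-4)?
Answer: 1/384 ≈ 0.0026042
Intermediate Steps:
H = 4 (H = 0 + 4 = 4)
r(F, T) = 2*T
1/((355 + r((H - 3)², 19)) + (-47 + 38)) = 1/((355 + 2*19) + (-47 + 38)) = 1/((355 + 38) - 9) = 1/(393 - 9) = 1/384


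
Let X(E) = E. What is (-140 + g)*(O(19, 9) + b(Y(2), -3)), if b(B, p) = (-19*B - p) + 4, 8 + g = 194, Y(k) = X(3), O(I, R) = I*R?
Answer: 5566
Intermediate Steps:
Y(k) = 3
g = 186 (g = -8 + 194 = 186)
b(B, p) = 4 - p - 19*B (b(B, p) = (-p - 19*B) + 4 = 4 - p - 19*B)
(-140 + g)*(O(19, 9) + b(Y(2), -3)) = (-140 + 186)*(19*9 + (4 - 1*(-3) - 19*3)) = 46*(171 + (4 + 3 - 57)) = 46*(171 - 50) = 46*121 = 5566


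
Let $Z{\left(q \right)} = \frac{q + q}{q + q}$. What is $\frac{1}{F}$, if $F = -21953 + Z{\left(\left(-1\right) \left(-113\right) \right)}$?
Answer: $- \frac{1}{21952} \approx -4.5554 \cdot 10^{-5}$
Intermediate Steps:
$Z{\left(q \right)} = 1$ ($Z{\left(q \right)} = \frac{2 q}{2 q} = 2 q \frac{1}{2 q} = 1$)
$F = -21952$ ($F = -21953 + 1 = -21952$)
$\frac{1}{F} = \frac{1}{-21952} = - \frac{1}{21952}$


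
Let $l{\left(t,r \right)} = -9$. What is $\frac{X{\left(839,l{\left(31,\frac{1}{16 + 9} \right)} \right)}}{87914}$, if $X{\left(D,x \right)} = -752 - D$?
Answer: $- \frac{1591}{87914} \approx -0.018097$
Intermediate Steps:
$\frac{X{\left(839,l{\left(31,\frac{1}{16 + 9} \right)} \right)}}{87914} = \frac{-752 - 839}{87914} = \left(-752 - 839\right) \frac{1}{87914} = \left(-1591\right) \frac{1}{87914} = - \frac{1591}{87914}$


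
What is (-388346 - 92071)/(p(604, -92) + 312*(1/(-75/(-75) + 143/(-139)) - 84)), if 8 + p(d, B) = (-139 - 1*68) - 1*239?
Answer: 480417/37504 ≈ 12.810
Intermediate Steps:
p(d, B) = -454 (p(d, B) = -8 + ((-139 - 1*68) - 1*239) = -8 + ((-139 - 68) - 239) = -8 + (-207 - 239) = -8 - 446 = -454)
(-388346 - 92071)/(p(604, -92) + 312*(1/(-75/(-75) + 143/(-139)) - 84)) = (-388346 - 92071)/(-454 + 312*(1/(-75/(-75) + 143/(-139)) - 84)) = -480417/(-454 + 312*(1/(-75*(-1/75) + 143*(-1/139)) - 84)) = -480417/(-454 + 312*(1/(1 - 143/139) - 84)) = -480417/(-454 + 312*(1/(-4/139) - 84)) = -480417/(-454 + 312*(-139/4 - 84)) = -480417/(-454 + 312*(-475/4)) = -480417/(-454 - 37050) = -480417/(-37504) = -480417*(-1/37504) = 480417/37504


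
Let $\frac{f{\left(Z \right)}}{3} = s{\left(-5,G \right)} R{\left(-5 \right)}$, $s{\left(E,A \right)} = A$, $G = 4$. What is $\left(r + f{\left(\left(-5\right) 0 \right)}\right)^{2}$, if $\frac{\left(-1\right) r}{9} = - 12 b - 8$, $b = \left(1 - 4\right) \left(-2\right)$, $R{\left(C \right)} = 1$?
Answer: $535824$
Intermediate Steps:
$b = 6$ ($b = \left(-3\right) \left(-2\right) = 6$)
$f{\left(Z \right)} = 12$ ($f{\left(Z \right)} = 3 \cdot 4 \cdot 1 = 3 \cdot 4 = 12$)
$r = 720$ ($r = - 9 \left(\left(-12\right) 6 - 8\right) = - 9 \left(-72 - 8\right) = \left(-9\right) \left(-80\right) = 720$)
$\left(r + f{\left(\left(-5\right) 0 \right)}\right)^{2} = \left(720 + 12\right)^{2} = 732^{2} = 535824$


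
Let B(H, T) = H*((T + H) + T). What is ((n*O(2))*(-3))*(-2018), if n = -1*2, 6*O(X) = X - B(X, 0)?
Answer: 4036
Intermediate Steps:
B(H, T) = H*(H + 2*T) (B(H, T) = H*((H + T) + T) = H*(H + 2*T))
O(X) = -X²/6 + X/6 (O(X) = (X - X*(X + 2*0))/6 = (X - X*(X + 0))/6 = (X - X*X)/6 = (X - X²)/6 = -X²/6 + X/6)
n = -2
((n*O(2))*(-3))*(-2018) = (-2*(1 - 1*2)/3*(-3))*(-2018) = (-2*(1 - 2)/3*(-3))*(-2018) = (-2*(-1)/3*(-3))*(-2018) = (-2*(-⅓)*(-3))*(-2018) = ((⅔)*(-3))*(-2018) = -2*(-2018) = 4036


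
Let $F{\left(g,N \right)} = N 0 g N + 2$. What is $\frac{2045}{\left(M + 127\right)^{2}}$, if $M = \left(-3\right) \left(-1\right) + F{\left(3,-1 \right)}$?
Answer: $\frac{2045}{17424} \approx 0.11737$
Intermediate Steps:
$F{\left(g,N \right)} = 2$ ($F{\left(g,N \right)} = 0 g N + 2 = 0 N + 2 = 0 + 2 = 2$)
$M = 5$ ($M = \left(-3\right) \left(-1\right) + 2 = 3 + 2 = 5$)
$\frac{2045}{\left(M + 127\right)^{2}} = \frac{2045}{\left(5 + 127\right)^{2}} = \frac{2045}{132^{2}} = \frac{2045}{17424}$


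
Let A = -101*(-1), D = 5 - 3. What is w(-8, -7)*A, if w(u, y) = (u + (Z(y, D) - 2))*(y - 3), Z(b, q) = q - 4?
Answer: 12120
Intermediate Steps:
D = 2
Z(b, q) = -4 + q
A = 101
w(u, y) = (-4 + u)*(-3 + y) (w(u, y) = (u + ((-4 + 2) - 2))*(y - 3) = (u + (-2 - 2))*(-3 + y) = (u - 4)*(-3 + y) = (-4 + u)*(-3 + y))
w(-8, -7)*A = (12 - 4*(-7) - 3*(-8) - 8*(-7))*101 = (12 + 28 + 24 + 56)*101 = 120*101 = 12120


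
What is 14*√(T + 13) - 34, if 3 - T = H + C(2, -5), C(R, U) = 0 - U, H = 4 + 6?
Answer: -20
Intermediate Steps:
H = 10
C(R, U) = -U
T = -12 (T = 3 - (10 - 1*(-5)) = 3 - (10 + 5) = 3 - 1*15 = 3 - 15 = -12)
14*√(T + 13) - 34 = 14*√(-12 + 13) - 34 = 14*√1 - 34 = 14*1 - 34 = 14 - 34 = -20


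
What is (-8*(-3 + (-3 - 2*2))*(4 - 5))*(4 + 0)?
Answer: -320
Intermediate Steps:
(-8*(-3 + (-3 - 2*2))*(4 - 5))*(4 + 0) = -8*(-3 + (-3 - 4))*(-1)*4 = -8*(-3 - 7)*(-1)*4 = -(-80)*(-1)*4 = -8*10*4 = -80*4 = -320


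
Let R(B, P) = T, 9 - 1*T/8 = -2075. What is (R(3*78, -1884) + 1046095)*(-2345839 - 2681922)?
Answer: -5343338474687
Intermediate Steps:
T = 16672 (T = 72 - 8*(-2075) = 72 + 16600 = 16672)
R(B, P) = 16672
(R(3*78, -1884) + 1046095)*(-2345839 - 2681922) = (16672 + 1046095)*(-2345839 - 2681922) = 1062767*(-5027761) = -5343338474687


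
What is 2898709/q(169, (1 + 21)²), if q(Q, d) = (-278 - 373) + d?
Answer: -2898709/167 ≈ -17358.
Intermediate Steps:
q(Q, d) = -651 + d
2898709/q(169, (1 + 21)²) = 2898709/(-651 + (1 + 21)²) = 2898709/(-651 + 22²) = 2898709/(-651 + 484) = 2898709/(-167) = 2898709*(-1/167) = -2898709/167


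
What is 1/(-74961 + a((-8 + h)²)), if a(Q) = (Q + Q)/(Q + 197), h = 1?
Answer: -123/9220154 ≈ -1.3340e-5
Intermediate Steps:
a(Q) = 2*Q/(197 + Q) (a(Q) = (2*Q)/(197 + Q) = 2*Q/(197 + Q))
1/(-74961 + a((-8 + h)²)) = 1/(-74961 + 2*(-8 + 1)²/(197 + (-8 + 1)²)) = 1/(-74961 + 2*(-7)²/(197 + (-7)²)) = 1/(-74961 + 2*49/(197 + 49)) = 1/(-74961 + 2*49/246) = 1/(-74961 + 2*49*(1/246)) = 1/(-74961 + 49/123) = 1/(-9220154/123) = -123/9220154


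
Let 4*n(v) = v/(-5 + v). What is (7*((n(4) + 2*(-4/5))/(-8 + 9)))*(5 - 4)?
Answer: -91/5 ≈ -18.200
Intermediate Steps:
n(v) = v/(4*(-5 + v)) (n(v) = (v/(-5 + v))/4 = v/(4*(-5 + v)))
(7*((n(4) + 2*(-4/5))/(-8 + 9)))*(5 - 4) = (7*(((¼)*4/(-5 + 4) + 2*(-4/5))/(-8 + 9)))*(5 - 4) = (7*(((¼)*4/(-1) + 2*(-4*⅕))/1))*1 = (7*(((¼)*4*(-1) + 2*(-⅘))*1))*1 = (7*((-1 - 8/5)*1))*1 = (7*(-13/5*1))*1 = (7*(-13/5))*1 = -91/5*1 = -91/5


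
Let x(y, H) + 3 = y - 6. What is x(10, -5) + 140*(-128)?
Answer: -17919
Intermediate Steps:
x(y, H) = -9 + y (x(y, H) = -3 + (y - 6) = -3 + (-6 + y) = -9 + y)
x(10, -5) + 140*(-128) = (-9 + 10) + 140*(-128) = 1 - 17920 = -17919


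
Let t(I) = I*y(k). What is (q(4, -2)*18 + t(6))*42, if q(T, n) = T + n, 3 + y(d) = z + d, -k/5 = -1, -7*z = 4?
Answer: 1872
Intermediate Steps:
z = -4/7 (z = -1/7*4 = -4/7 ≈ -0.57143)
k = 5 (k = -5*(-1) = 5)
y(d) = -25/7 + d (y(d) = -3 + (-4/7 + d) = -25/7 + d)
t(I) = 10*I/7 (t(I) = I*(-25/7 + 5) = I*(10/7) = 10*I/7)
(q(4, -2)*18 + t(6))*42 = ((4 - 2)*18 + (10/7)*6)*42 = (2*18 + 60/7)*42 = (36 + 60/7)*42 = (312/7)*42 = 1872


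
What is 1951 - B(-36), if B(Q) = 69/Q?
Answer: 23435/12 ≈ 1952.9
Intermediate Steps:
1951 - B(-36) = 1951 - 69/(-36) = 1951 - 69*(-1)/36 = 1951 - 1*(-23/12) = 1951 + 23/12 = 23435/12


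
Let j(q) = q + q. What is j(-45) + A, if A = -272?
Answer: -362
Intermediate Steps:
j(q) = 2*q
j(-45) + A = 2*(-45) - 272 = -90 - 272 = -362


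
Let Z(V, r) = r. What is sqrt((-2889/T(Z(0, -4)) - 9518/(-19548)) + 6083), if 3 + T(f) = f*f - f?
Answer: sqrt(18140446072122)/55386 ≈ 76.900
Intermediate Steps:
T(f) = -3 + f**2 - f (T(f) = -3 + (f*f - f) = -3 + (f**2 - f) = -3 + f**2 - f)
sqrt((-2889/T(Z(0, -4)) - 9518/(-19548)) + 6083) = sqrt((-2889/(-3 + (-4)**2 - 1*(-4)) - 9518/(-19548)) + 6083) = sqrt((-2889/(-3 + 16 + 4) - 9518*(-1/19548)) + 6083) = sqrt((-2889/17 + 4759/9774) + 6083) = sqrt(-28156183/166158 + 6083) = sqrt(982582931/166158) = sqrt(18140446072122)/55386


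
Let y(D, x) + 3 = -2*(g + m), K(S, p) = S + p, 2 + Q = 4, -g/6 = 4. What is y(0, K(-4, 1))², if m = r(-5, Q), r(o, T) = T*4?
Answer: 841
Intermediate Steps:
g = -24 (g = -6*4 = -24)
Q = 2 (Q = -2 + 4 = 2)
r(o, T) = 4*T
m = 8 (m = 4*2 = 8)
y(D, x) = 29 (y(D, x) = -3 - 2*(-24 + 8) = -3 - 2*(-16) = -3 + 32 = 29)
y(0, K(-4, 1))² = 29² = 841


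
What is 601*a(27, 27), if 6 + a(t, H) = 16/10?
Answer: -13222/5 ≈ -2644.4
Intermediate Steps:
a(t, H) = -22/5 (a(t, H) = -6 + 16/10 = -6 + 16*(⅒) = -6 + 8/5 = -22/5)
601*a(27, 27) = 601*(-22/5) = -13222/5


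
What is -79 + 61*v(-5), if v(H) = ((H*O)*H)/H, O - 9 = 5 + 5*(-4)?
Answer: 1751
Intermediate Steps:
O = -6 (O = 9 + (5 + 5*(-4)) = 9 + (5 - 20) = 9 - 15 = -6)
v(H) = -6*H (v(H) = ((H*(-6))*H)/H = ((-6*H)*H)/H = (-6*H**2)/H = -6*H)
-79 + 61*v(-5) = -79 + 61*(-6*(-5)) = -79 + 61*30 = -79 + 1830 = 1751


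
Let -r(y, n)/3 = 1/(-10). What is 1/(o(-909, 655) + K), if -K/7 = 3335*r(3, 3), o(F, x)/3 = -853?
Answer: -2/19125 ≈ -0.00010458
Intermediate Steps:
o(F, x) = -2559 (o(F, x) = 3*(-853) = -2559)
r(y, n) = 3/10 (r(y, n) = -3/(-10) = -3*(-1/10) = 3/10)
K = -14007/2 (K = -23345*3/10 = -7*2001/2 = -14007/2 ≈ -7003.5)
1/(o(-909, 655) + K) = 1/(-2559 - 14007/2) = 1/(-19125/2) = -2/19125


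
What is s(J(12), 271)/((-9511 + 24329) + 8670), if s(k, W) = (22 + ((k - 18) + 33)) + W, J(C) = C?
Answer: 5/367 ≈ 0.013624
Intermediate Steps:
s(k, W) = 37 + W + k (s(k, W) = (22 + ((-18 + k) + 33)) + W = (22 + (15 + k)) + W = (37 + k) + W = 37 + W + k)
s(J(12), 271)/((-9511 + 24329) + 8670) = (37 + 271 + 12)/((-9511 + 24329) + 8670) = 320/(14818 + 8670) = 320/23488 = 320*(1/23488) = 5/367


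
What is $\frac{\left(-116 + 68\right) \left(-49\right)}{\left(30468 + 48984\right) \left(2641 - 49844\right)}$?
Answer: $- \frac{196}{312531063} \approx -6.2714 \cdot 10^{-7}$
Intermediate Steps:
$\frac{\left(-116 + 68\right) \left(-49\right)}{\left(30468 + 48984\right) \left(2641 - 49844\right)} = \frac{\left(-48\right) \left(-49\right)}{79452 \left(-47203\right)} = \frac{2352}{-3750372756} = 2352 \left(- \frac{1}{3750372756}\right) = - \frac{196}{312531063}$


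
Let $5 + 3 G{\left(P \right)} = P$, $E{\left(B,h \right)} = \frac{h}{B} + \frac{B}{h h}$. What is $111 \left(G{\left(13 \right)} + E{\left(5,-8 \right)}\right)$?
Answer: $\frac{40663}{320} \approx 127.07$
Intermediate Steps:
$E{\left(B,h \right)} = \frac{B}{h^{2}} + \frac{h}{B}$ ($E{\left(B,h \right)} = \frac{h}{B} + \frac{B}{h^{2}} = \frac{B}{h^{2}} + \frac{h}{B}$)
$G{\left(P \right)} = - \frac{5}{3} + \frac{P}{3}$
$111 \left(G{\left(13 \right)} + E{\left(5,-8 \right)}\right) = 111 \left(\left(- \frac{5}{3} + \frac{1}{3} \cdot 13\right) + \left(\frac{5}{64} - \frac{8}{5}\right)\right) = 111 \left(\left(- \frac{5}{3} + \frac{13}{3}\right) + \left(5 \cdot \frac{1}{64} - \frac{8}{5}\right)\right) = 111 \left(\frac{8}{3} + \left(\frac{5}{64} - \frac{8}{5}\right)\right) = 111 \left(\frac{8}{3} - \frac{487}{320}\right) = 111 \cdot \frac{1099}{960} = \frac{40663}{320}$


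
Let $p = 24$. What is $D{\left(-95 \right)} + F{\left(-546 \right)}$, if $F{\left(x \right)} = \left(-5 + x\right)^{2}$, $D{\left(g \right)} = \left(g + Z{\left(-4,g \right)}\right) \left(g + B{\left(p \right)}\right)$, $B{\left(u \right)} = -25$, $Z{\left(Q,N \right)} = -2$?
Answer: $315241$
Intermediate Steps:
$D{\left(g \right)} = \left(-25 + g\right) \left(-2 + g\right)$ ($D{\left(g \right)} = \left(g - 2\right) \left(g - 25\right) = \left(-2 + g\right) \left(-25 + g\right) = \left(-25 + g\right) \left(-2 + g\right)$)
$D{\left(-95 \right)} + F{\left(-546 \right)} = \left(50 + \left(-95\right)^{2} - -2565\right) + \left(-5 - 546\right)^{2} = \left(50 + 9025 + 2565\right) + \left(-551\right)^{2} = 11640 + 303601 = 315241$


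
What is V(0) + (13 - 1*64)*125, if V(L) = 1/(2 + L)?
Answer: -12749/2 ≈ -6374.5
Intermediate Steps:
V(0) + (13 - 1*64)*125 = 1/(2 + 0) + (13 - 1*64)*125 = 1/2 + (13 - 64)*125 = 1/2 - 51*125 = 1/2 - 6375 = -12749/2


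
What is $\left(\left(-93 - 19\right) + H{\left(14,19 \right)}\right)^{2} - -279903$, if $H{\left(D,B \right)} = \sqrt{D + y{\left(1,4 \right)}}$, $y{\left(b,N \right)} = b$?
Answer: $292462 - 224 \sqrt{15} \approx 2.9159 \cdot 10^{5}$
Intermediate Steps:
$H{\left(D,B \right)} = \sqrt{1 + D}$ ($H{\left(D,B \right)} = \sqrt{D + 1} = \sqrt{1 + D}$)
$\left(\left(-93 - 19\right) + H{\left(14,19 \right)}\right)^{2} - -279903 = \left(\left(-93 - 19\right) + \sqrt{1 + 14}\right)^{2} - -279903 = \left(\left(-93 - 19\right) + \sqrt{15}\right)^{2} + 279903 = \left(-112 + \sqrt{15}\right)^{2} + 279903 = 279903 + \left(-112 + \sqrt{15}\right)^{2}$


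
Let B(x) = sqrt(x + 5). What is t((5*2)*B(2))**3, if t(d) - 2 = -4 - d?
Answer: -4208 - 7120*sqrt(7) ≈ -23046.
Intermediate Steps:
B(x) = sqrt(5 + x)
t(d) = -2 - d (t(d) = 2 + (-4 - d) = -2 - d)
t((5*2)*B(2))**3 = (-2 - 5*2*sqrt(5 + 2))**3 = (-2 - 10*sqrt(7))**3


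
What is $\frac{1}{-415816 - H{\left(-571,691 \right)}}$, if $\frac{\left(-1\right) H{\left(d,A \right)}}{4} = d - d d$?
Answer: $- \frac{1}{1722264} \approx -5.8063 \cdot 10^{-7}$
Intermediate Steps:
$H{\left(d,A \right)} = - 4 d + 4 d^{2}$ ($H{\left(d,A \right)} = - 4 \left(d - d d\right) = - 4 \left(d - d^{2}\right) = - 4 d + 4 d^{2}$)
$\frac{1}{-415816 - H{\left(-571,691 \right)}} = \frac{1}{-415816 - 4 \left(-571\right) \left(-1 - 571\right)} = \frac{1}{-415816 - 4 \left(-571\right) \left(-572\right)} = \frac{1}{-415816 - 1306448} = \frac{1}{-1722264} = - \frac{1}{1722264}$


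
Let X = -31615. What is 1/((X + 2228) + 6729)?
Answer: -1/22658 ≈ -4.4135e-5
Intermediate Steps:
1/((X + 2228) + 6729) = 1/((-31615 + 2228) + 6729) = 1/(-29387 + 6729) = 1/(-22658) = -1/22658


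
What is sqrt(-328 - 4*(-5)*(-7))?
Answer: 6*I*sqrt(13) ≈ 21.633*I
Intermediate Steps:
sqrt(-328 - 4*(-5)*(-7)) = sqrt(-328 + 20*(-7)) = sqrt(-328 - 140) = sqrt(-468) = 6*I*sqrt(13)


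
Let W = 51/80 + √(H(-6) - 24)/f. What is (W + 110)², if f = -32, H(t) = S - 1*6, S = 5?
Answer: 313360179/25600 - 8851*I/256 ≈ 12241.0 - 34.574*I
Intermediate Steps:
H(t) = -1 (H(t) = 5 - 1*6 = 5 - 6 = -1)
W = 51/80 - 5*I/32 (W = 51/80 + √(-1 - 24)/(-32) = 51*(1/80) + √(-25)*(-1/32) = 51/80 + (5*I)*(-1/32) = 51/80 - 5*I/32 ≈ 0.6375 - 0.15625*I)
(W + 110)² = ((51/80 - 5*I/32) + 110)² = (8851/80 - 5*I/32)²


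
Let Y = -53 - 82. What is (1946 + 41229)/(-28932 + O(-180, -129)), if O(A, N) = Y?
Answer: -43175/29067 ≈ -1.4854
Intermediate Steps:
Y = -135
O(A, N) = -135
(1946 + 41229)/(-28932 + O(-180, -129)) = (1946 + 41229)/(-28932 - 135) = 43175/(-29067) = 43175*(-1/29067) = -43175/29067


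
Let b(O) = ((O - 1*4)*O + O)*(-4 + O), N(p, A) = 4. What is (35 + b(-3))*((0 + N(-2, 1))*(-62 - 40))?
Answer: 37128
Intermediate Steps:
b(O) = (-4 + O)*(O + O*(-4 + O)) (b(O) = ((O - 4)*O + O)*(-4 + O) = ((-4 + O)*O + O)*(-4 + O) = (O*(-4 + O) + O)*(-4 + O) = (O + O*(-4 + O))*(-4 + O) = (-4 + O)*(O + O*(-4 + O)))
(35 + b(-3))*((0 + N(-2, 1))*(-62 - 40)) = (35 - 3*(12 + (-3)² - 7*(-3)))*((0 + 4)*(-62 - 40)) = (35 - 3*(12 + 9 + 21))*(4*(-102)) = (35 - 3*42)*(-408) = (35 - 126)*(-408) = -91*(-408) = 37128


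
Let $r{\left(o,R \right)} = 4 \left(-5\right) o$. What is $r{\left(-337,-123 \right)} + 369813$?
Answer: $376553$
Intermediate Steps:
$r{\left(o,R \right)} = - 20 o$
$r{\left(-337,-123 \right)} + 369813 = \left(-20\right) \left(-337\right) + 369813 = 6740 + 369813 = 376553$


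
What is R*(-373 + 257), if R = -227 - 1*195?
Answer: 48952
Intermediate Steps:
R = -422 (R = -227 - 195 = -422)
R*(-373 + 257) = -422*(-373 + 257) = -422*(-116) = 48952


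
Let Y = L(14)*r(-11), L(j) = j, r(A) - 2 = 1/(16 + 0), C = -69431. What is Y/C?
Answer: -231/555448 ≈ -0.00041588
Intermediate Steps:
r(A) = 33/16 (r(A) = 2 + 1/(16 + 0) = 2 + 1/16 = 33/16)
Y = 231/8 (Y = 14*(33/16) = 231/8 ≈ 28.875)
Y/C = (231/8)/(-69431) = (231/8)*(-1/69431) = -231/555448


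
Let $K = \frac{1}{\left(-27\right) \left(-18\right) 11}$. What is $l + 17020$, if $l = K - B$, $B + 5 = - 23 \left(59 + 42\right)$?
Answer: $\frac{103434409}{5346} \approx 19348.0$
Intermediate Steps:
$K = \frac{1}{5346}$ ($K = \frac{1}{486 \cdot 11} = \frac{1}{5346} \approx 0.00018706$)
$B = -2328$ ($B = -5 - 23 \left(59 + 42\right) = -5 - 2323 = -2328$)
$l = \frac{12445489}{5346}$ ($l = \frac{1}{5346} - -2328 = \frac{1}{5346} + 2328 = \frac{12445489}{5346} \approx 2328.0$)
$l + 17020 = \frac{12445489}{5346} + 17020 = \frac{103434409}{5346}$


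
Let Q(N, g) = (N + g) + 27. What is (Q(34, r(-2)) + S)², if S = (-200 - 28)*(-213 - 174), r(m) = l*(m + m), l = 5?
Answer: 7792828729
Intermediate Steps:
r(m) = 10*m (r(m) = 5*(m + m) = 5*(2*m) = 10*m)
Q(N, g) = 27 + N + g
S = 88236 (S = -228*(-387) = 88236)
(Q(34, r(-2)) + S)² = ((27 + 34 + 10*(-2)) + 88236)² = ((27 + 34 - 20) + 88236)² = (41 + 88236)² = 88277² = 7792828729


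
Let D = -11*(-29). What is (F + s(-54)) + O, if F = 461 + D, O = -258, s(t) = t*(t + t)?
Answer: 6354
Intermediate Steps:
s(t) = 2*t² (s(t) = t*(2*t) = 2*t²)
D = 319
F = 780 (F = 461 + 319 = 780)
(F + s(-54)) + O = (780 + 2*(-54)²) - 258 = (780 + 2*2916) - 258 = (780 + 5832) - 258 = 6612 - 258 = 6354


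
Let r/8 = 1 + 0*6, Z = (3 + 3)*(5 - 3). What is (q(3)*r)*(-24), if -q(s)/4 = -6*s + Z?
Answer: -4608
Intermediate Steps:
Z = 12 (Z = 6*2 = 12)
q(s) = -48 + 24*s (q(s) = -4*(-6*s + 12) = -4*(12 - 6*s) = -48 + 24*s)
r = 8 (r = 8*(1 + 0*6) = 8*(1 + 0) = 8*1 = 8)
(q(3)*r)*(-24) = ((-48 + 24*3)*8)*(-24) = ((-48 + 72)*8)*(-24) = (24*8)*(-24) = 192*(-24) = -4608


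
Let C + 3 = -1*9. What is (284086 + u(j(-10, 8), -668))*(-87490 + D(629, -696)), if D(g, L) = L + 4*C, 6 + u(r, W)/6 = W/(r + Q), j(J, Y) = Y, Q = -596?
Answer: -1228109987456/49 ≈ -2.5063e+10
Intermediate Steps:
C = -12 (C = -3 - 1*9 = -3 - 9 = -12)
u(r, W) = -36 + 6*W/(-596 + r) (u(r, W) = -36 + 6*(W/(r - 596)) = -36 + 6*(W/(-596 + r)) = -36 + 6*W/(-596 + r))
D(g, L) = -48 + L (D(g, L) = L + 4*(-12) = L - 48 = -48 + L)
(284086 + u(j(-10, 8), -668))*(-87490 + D(629, -696)) = (284086 + 6*(3576 - 668 - 6*8)/(-596 + 8))*(-87490 + (-48 - 696)) = (284086 + 6*(3576 - 668 - 48)/(-588))*(-87490 - 744) = (284086 + 6*(-1/588)*2860)*(-88234) = (284086 - 1430/49)*(-88234) = (13918784/49)*(-88234) = -1228109987456/49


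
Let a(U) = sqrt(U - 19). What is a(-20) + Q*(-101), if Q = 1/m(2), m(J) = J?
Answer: -101/2 + I*sqrt(39) ≈ -50.5 + 6.245*I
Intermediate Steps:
a(U) = sqrt(-19 + U)
Q = 1/2 ≈ 0.50000
a(-20) + Q*(-101) = sqrt(-19 - 20) + (1/2)*(-101) = sqrt(-39) - 101/2 = I*sqrt(39) - 101/2 = -101/2 + I*sqrt(39)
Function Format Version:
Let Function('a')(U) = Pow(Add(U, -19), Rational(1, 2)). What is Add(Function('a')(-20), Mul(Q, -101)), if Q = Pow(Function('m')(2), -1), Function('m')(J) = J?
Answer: Add(Rational(-101, 2), Mul(I, Pow(39, Rational(1, 2)))) ≈ Add(-50.500, Mul(6.2450, I))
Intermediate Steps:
Function('a')(U) = Pow(Add(-19, U), Rational(1, 2))
Q = Rational(1, 2) (Q = Pow(2, -1) = Rational(1, 2) ≈ 0.50000)
Add(Function('a')(-20), Mul(Q, -101)) = Add(Pow(Add(-19, -20), Rational(1, 2)), Mul(Rational(1, 2), -101)) = Add(Pow(-39, Rational(1, 2)), Rational(-101, 2)) = Add(Mul(I, Pow(39, Rational(1, 2))), Rational(-101, 2)) = Add(Rational(-101, 2), Mul(I, Pow(39, Rational(1, 2))))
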